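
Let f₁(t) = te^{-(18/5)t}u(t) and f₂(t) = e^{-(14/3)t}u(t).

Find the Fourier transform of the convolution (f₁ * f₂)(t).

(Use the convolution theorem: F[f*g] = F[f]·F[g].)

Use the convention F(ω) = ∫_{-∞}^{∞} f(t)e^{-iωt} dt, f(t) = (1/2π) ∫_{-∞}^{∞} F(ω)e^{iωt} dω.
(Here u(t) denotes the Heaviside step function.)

F[f₁*f₂](ω) = \frac{75}{\left(3 i \omega + 14\right) \left(5 i \omega + 18\right)^{2}}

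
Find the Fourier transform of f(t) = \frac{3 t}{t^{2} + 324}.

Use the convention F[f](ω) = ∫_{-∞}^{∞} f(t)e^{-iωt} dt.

F(ω) = - 3 i \pi e^{- 18 \left|{\omega}\right|} \operatorname{sign}{\left(\omega \right)}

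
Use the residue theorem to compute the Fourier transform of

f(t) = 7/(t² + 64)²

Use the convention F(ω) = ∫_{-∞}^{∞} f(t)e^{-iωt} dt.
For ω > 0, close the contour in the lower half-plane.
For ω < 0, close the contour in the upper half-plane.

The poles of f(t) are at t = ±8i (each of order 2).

Let g(z) = f(z)e^{-iωz}; for large |z| the factor e^{-iωz} decays in the lower half-plane when ω > 0 and in the upper half-plane when ω < 0.

Case ω > 0 (lower half-plane, clockwise contour ⇒ F(ω) = -2πi·ΣRes):
  Res_{z = - 8 i} g(z) = \frac{7 i \left(8 \omega + 1\right) e^{- 8 \omega}}{2048} (pole of order 2)
  F(ω) = -2πi·ΣRes = \frac{7 \pi \left(8 \omega + 1\right) e^{- 8 \omega}}{1024}

Case ω < 0 (upper half-plane, counterclockwise contour ⇒ F(ω) = +2πi·ΣRes):
  Res_{z = 8 i} g(z) = \frac{7 i \left(8 \omega - 1\right) e^{8 \omega}}{2048} (pole of order 2)
  F(ω) = 2πi·ΣRes = \frac{7 \pi \left(1 - 8 \omega\right) e^{8 \omega}}{1024}

Both cases combine into a single formula in |ω|:

F(ω) = \frac{7 \pi \left(8 \left|{\omega}\right| + 1\right) e^{- 8 \left|{\omega}\right|}}{1024}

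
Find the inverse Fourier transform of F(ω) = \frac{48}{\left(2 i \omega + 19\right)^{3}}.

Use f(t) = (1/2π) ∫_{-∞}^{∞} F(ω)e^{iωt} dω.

f(t) = 3 t^{2} e^{- \frac{19 t}{2}} u\left(t\right)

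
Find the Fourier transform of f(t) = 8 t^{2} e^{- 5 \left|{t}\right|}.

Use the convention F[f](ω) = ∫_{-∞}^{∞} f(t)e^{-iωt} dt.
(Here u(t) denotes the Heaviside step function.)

F(ω) = \frac{160 \left(25 - 3 \omega^{2}\right)}{\left(\omega^{2} + 25\right)^{3}}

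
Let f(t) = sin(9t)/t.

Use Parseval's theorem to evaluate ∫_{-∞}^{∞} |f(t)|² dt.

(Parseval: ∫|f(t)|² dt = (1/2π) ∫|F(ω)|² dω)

∫|f(t)|² dt = 9 \pi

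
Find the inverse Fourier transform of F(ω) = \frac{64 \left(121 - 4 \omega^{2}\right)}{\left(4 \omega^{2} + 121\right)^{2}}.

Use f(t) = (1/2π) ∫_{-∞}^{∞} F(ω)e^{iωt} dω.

f(t) = 8 e^{- \frac{11 \left|{t}\right|}{2}} \left|{t}\right|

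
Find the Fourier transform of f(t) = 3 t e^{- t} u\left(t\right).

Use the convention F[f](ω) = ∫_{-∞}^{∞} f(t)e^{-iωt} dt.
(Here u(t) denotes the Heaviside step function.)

F(ω) = \frac{3}{\left(i \omega + 1\right)^{2}}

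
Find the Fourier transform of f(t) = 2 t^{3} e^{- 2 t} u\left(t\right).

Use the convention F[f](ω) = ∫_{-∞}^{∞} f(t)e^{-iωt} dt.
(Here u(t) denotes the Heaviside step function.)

F(ω) = \frac{12}{\left(i \omega + 2\right)^{4}}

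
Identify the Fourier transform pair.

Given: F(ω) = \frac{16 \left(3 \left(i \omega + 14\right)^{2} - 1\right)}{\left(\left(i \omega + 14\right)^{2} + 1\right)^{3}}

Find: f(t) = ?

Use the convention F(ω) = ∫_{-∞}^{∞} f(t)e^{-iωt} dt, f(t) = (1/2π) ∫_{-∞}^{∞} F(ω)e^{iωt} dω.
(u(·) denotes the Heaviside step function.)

f(t) = 8 t^{2} e^{- 14 t} \sin{\left(t \right)} u\left(t\right)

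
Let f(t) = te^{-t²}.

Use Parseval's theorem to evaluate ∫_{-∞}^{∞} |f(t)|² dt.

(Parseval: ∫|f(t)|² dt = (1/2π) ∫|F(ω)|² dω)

∫|f(t)|² dt = \frac{\sqrt{2} \sqrt{\pi}}{8}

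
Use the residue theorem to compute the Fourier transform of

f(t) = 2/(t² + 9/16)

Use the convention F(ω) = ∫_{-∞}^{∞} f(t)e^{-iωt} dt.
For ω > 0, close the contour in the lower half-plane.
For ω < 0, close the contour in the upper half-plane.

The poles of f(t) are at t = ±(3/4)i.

Let g(z) = f(z)e^{-iωz}; for large |z| the factor e^{-iωz} decays in the lower half-plane when ω > 0 and in the upper half-plane when ω < 0.

Case ω > 0 (lower half-plane, clockwise contour ⇒ F(ω) = -2πi·ΣRes):
  Res_{z = - \frac{3 i}{4}} g(z) = \frac{4 i e^{- \frac{3 \omega}{4}}}{3}
  F(ω) = -2πi·ΣRes = \frac{8 \pi e^{- \frac{3 \omega}{4}}}{3}

Case ω < 0 (upper half-plane, counterclockwise contour ⇒ F(ω) = +2πi·ΣRes):
  Res_{z = \frac{3 i}{4}} g(z) = - \frac{4 i e^{\frac{3 \omega}{4}}}{3}
  F(ω) = 2πi·ΣRes = \frac{8 \pi e^{\frac{3 \omega}{4}}}{3}

Both cases combine into a single formula in |ω|:

F(ω) = \frac{8 \pi e^{- \frac{3 \left|{\omega}\right|}{4}}}{3}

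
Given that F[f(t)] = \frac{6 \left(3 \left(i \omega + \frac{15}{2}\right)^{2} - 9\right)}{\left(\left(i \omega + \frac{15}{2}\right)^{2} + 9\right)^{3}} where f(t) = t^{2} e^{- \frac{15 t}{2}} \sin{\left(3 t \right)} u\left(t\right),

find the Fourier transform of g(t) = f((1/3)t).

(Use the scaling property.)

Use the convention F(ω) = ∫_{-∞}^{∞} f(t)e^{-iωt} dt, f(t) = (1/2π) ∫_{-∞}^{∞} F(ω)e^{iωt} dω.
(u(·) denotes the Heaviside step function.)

F[g](ω) = \frac{32 \left(3 \left(2 i \omega + 5\right)^{2} - 4\right)}{9 \left(\left(2 i \omega + 5\right)^{2} + 4\right)^{3}}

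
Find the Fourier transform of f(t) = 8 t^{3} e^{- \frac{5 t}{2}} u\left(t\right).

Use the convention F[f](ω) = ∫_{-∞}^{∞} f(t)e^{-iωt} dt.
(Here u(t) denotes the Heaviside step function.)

F(ω) = \frac{768}{\left(2 i \omega + 5\right)^{4}}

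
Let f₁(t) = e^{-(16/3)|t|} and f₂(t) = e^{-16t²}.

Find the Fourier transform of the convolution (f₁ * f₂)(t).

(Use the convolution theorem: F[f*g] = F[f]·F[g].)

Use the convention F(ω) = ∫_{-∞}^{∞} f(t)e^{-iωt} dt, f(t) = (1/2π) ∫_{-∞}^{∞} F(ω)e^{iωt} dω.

F[f₁*f₂](ω) = \frac{24 \sqrt{\pi} e^{- \frac{\omega^{2}}{64}}}{9 \omega^{2} + 256}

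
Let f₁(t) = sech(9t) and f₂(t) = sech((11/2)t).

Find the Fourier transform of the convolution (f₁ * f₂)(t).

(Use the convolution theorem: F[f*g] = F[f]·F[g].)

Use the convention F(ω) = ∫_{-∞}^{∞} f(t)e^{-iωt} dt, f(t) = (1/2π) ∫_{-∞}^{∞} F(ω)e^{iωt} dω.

F[f₁*f₂](ω) = \frac{2 \pi^{2}}{99 \cosh{\left(\frac{\pi \omega}{18} \right)} \cosh{\left(\frac{\pi \omega}{11} \right)}}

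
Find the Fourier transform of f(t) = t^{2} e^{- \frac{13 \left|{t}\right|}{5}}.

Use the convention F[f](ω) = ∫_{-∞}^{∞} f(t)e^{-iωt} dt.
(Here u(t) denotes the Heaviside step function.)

F(ω) = \frac{6500 \left(169 - 75 \omega^{2}\right)}{\left(25 \omega^{2} + 169\right)^{3}}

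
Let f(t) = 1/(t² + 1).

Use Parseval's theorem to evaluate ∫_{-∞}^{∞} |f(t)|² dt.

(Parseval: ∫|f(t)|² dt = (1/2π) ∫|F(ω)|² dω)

∫|f(t)|² dt = \frac{\pi}{2}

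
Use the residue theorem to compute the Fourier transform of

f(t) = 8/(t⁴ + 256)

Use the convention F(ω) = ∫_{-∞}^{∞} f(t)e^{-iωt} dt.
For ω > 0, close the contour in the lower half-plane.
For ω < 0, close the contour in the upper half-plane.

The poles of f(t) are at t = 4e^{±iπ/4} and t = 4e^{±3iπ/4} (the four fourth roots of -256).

Let g(z) = f(z)e^{-iωz}; for large |z| the factor e^{-iωz} decays in the lower half-plane when ω > 0 and in the upper half-plane when ω < 0.

Case ω > 0 (lower half-plane, clockwise contour ⇒ F(ω) = -2πi·ΣRes):
  Res_{z = - 2 \sqrt{2} - 2 \sqrt{2} i} g(z) = \frac{\sqrt{2} i \left(1 - i\right) e^{2 \sqrt{2} \omega \left(-1 + i\right)}}{64}
  Res_{z = 2 \sqrt{2} - 2 \sqrt{2} i} g(z) = \frac{\sqrt{2} i \left(1 + i\right) e^{- 2 \sqrt{2} \omega \left(1 + i\right)}}{64}
  F(ω) = -2πi·ΣRes = \frac{\sqrt{2} \pi \left(1 - i\right) \left(e^{4 \sqrt{2} i \omega} + i\right) e^{- 2 \sqrt{2} \omega \left(1 + i\right)}}{32} = \frac{\pi e^{- 2 \sqrt{2} \omega} \sin{\left(2 \sqrt{2} \omega + \frac{\pi}{4} \right)}}{8}

Case ω < 0 (upper half-plane, counterclockwise contour ⇒ F(ω) = +2πi·ΣRes):
  Res_{z = 2 \sqrt{2} + 2 \sqrt{2} i} g(z) = \frac{\sqrt{2} i \left(-1 + i\right) e^{2 \sqrt{2} \omega \left(1 - i\right)}}{64}
  Res_{z = - 2 \sqrt{2} + 2 \sqrt{2} i} g(z) = \frac{\sqrt{2} \left(1 - i\right) e^{2 \sqrt{2} \omega \left(1 + i\right)}}{64}
  F(ω) = 2πi·ΣRes = - \frac{\sqrt{2} i \pi \left(i \left(1 - i\right) e^{2 \sqrt{2} \omega \left(1 - i\right)} - \left(1 - i\right) e^{2 \sqrt{2} \omega \left(1 + i\right)}\right)}{32} = \frac{\pi e^{2 \sqrt{2} \omega} \cos{\left(2 \sqrt{2} \omega + \frac{\pi}{4} \right)}}{8}

Both cases combine into a single formula in |ω|:

F(ω) = \frac{\pi e^{- 2 \sqrt{2} \left|{\omega}\right|} \sin{\left(2 \sqrt{2} \left|{\omega}\right| + \frac{\pi}{4} \right)}}{8}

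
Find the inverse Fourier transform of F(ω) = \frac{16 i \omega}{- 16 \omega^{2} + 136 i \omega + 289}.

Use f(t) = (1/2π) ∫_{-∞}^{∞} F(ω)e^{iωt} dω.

f(t) = \left(1 - \frac{17 t}{4}\right) e^{- \frac{17 t}{4}} u\left(t\right)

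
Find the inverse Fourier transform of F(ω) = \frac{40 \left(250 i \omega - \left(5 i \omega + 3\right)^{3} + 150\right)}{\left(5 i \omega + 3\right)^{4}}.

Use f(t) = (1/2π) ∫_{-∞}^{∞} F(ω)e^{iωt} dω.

f(t) = 8 \left(t^{2} - 1\right) e^{- \frac{3 t}{5}} u\left(t\right)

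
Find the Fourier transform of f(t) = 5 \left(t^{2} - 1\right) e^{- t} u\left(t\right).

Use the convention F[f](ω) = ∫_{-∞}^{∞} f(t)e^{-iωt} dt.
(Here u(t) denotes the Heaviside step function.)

F(ω) = \frac{5 \left(2 i \omega - \left(i \omega + 1\right)^{3} + 2\right)}{\left(i \omega + 1\right)^{4}}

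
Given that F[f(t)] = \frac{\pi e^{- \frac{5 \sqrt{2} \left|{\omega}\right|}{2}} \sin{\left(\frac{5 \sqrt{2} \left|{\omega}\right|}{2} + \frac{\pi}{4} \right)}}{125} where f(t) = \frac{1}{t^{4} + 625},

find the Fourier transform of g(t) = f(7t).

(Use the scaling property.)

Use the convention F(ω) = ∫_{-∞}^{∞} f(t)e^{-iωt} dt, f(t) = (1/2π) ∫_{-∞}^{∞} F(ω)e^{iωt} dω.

F[g](ω) = \frac{\pi e^{- \frac{5 \sqrt{2} \left|{\omega}\right|}{14}} \sin{\left(\frac{5 \sqrt{2} \left|{\omega}\right|}{14} + \frac{\pi}{4} \right)}}{875}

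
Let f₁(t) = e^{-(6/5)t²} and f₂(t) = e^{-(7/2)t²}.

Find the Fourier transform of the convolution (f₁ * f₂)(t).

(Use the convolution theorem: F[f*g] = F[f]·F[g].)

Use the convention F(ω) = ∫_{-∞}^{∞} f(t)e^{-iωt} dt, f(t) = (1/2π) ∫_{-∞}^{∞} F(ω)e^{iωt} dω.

F[f₁*f₂](ω) = \frac{\sqrt{105} \pi e^{- \frac{47 \omega^{2}}{168}}}{21}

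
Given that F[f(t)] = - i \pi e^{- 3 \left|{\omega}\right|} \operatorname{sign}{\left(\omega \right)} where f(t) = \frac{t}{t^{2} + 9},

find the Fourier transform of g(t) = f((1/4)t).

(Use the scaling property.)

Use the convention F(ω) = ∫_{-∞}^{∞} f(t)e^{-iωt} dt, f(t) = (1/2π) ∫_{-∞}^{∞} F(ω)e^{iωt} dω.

F[g](ω) = - 4 i \pi e^{- 12 \left|{\omega}\right|} \operatorname{sign}{\left(\omega \right)}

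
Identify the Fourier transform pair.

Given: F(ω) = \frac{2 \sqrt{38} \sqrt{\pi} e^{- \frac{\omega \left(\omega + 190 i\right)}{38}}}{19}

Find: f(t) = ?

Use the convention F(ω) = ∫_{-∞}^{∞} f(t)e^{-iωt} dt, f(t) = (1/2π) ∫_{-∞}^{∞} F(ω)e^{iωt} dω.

f(t) = 2 e^{- \frac{19 \left(t - 5\right)^{2}}{2}}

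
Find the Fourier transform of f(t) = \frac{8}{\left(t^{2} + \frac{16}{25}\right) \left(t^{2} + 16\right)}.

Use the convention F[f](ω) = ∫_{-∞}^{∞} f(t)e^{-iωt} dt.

F(ω) = - \frac{25 \pi e^{- 4 \left|{\omega}\right|}}{192} + \frac{125 \pi e^{- \frac{4 \left|{\omega}\right|}{5}}}{192}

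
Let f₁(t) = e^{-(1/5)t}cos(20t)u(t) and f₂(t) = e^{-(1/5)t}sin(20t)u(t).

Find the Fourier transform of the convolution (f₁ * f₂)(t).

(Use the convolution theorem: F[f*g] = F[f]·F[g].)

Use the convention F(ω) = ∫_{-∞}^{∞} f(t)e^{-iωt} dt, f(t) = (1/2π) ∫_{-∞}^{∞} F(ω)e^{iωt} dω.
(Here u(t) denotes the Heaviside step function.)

F[f₁*f₂](ω) = \frac{2500 \left(5 i \omega + 1\right)}{\left(\left(5 i \omega + 1\right)^{2} + 10000\right)^{2}}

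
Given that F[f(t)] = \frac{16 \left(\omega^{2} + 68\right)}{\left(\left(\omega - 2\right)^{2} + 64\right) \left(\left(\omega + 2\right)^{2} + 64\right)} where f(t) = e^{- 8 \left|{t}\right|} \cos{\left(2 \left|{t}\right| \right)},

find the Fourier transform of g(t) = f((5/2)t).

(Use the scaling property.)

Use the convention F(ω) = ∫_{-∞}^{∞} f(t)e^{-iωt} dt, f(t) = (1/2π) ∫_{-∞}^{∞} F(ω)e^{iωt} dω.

F[g](ω) = \frac{40 \left(\omega^{2} + 425\right)}{\omega^{4} + 750 \omega^{2} + 180625}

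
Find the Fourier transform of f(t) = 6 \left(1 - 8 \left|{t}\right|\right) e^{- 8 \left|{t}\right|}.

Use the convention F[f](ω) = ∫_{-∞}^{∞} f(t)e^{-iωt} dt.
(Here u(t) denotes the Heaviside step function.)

F(ω) = \frac{192 \omega^{2}}{\left(\omega^{2} + 64\right)^{2}}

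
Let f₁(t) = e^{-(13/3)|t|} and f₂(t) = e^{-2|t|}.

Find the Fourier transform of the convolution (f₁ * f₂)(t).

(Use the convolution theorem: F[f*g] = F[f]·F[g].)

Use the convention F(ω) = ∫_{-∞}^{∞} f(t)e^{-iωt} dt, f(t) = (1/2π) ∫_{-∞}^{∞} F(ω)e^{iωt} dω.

F[f₁*f₂](ω) = \frac{312}{\left(\omega^{2} + 4\right) \left(9 \omega^{2} + 169\right)}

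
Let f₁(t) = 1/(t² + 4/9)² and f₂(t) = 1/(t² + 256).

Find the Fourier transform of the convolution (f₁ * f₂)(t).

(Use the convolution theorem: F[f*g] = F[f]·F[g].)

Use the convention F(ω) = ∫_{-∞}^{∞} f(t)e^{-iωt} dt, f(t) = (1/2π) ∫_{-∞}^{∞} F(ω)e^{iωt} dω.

F[f₁*f₂](ω) = \frac{9 \pi^{2} \left(2 \left|{\omega}\right| + 3\right) e^{- \frac{50 \left|{\omega}\right|}{3}}}{256}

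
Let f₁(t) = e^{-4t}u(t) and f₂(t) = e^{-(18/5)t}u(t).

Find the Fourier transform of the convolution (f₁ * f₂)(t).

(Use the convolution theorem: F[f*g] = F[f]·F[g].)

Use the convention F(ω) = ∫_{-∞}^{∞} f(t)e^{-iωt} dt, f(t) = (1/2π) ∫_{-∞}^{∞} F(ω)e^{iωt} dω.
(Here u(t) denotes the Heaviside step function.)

F[f₁*f₂](ω) = \frac{5}{\left(i \omega + 4\right) \left(5 i \omega + 18\right)}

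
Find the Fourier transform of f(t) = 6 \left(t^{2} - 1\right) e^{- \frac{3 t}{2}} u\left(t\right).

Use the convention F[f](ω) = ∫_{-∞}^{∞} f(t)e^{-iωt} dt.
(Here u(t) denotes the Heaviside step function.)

F(ω) = \frac{12 \left(16 i \omega - \left(2 i \omega + 3\right)^{3} + 24\right)}{\left(2 i \omega + 3\right)^{4}}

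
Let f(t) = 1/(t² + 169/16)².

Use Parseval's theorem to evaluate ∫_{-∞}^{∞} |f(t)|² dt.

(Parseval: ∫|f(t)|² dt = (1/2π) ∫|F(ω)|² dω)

∫|f(t)|² dt = \frac{5120 \pi}{62748517}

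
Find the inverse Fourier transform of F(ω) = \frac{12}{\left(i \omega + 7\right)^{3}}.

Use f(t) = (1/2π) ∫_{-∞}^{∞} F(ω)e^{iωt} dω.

f(t) = 6 t^{2} e^{- 7 t} u\left(t\right)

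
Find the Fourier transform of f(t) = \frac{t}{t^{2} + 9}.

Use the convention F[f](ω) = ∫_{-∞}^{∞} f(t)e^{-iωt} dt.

F(ω) = - i \pi e^{- 3 \left|{\omega}\right|} \operatorname{sign}{\left(\omega \right)}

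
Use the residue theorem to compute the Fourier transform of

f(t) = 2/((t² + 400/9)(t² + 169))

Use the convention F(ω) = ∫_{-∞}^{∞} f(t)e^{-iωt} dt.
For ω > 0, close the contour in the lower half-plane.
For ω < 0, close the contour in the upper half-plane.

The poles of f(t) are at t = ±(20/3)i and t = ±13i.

Let g(z) = f(z)e^{-iωz}; for large |z| the factor e^{-iωz} decays in the lower half-plane when ω > 0 and in the upper half-plane when ω < 0.

Case ω > 0 (lower half-plane, clockwise contour ⇒ F(ω) = -2πi·ΣRes):
  Res_{z = - \frac{20 i}{3}} g(z) = \frac{27 i e^{- \frac{20 \omega}{3}}}{22420}
  Res_{z = - 13 i} g(z) = - \frac{9 i e^{- 13 \omega}}{14573}
  F(ω) = -2πi·ΣRes = - \frac{18 \pi e^{- 13 \omega}}{14573} + \frac{27 \pi e^{- \frac{20 \omega}{3}}}{11210}

Case ω < 0 (upper half-plane, counterclockwise contour ⇒ F(ω) = +2πi·ΣRes):
  Res_{z = \frac{20 i}{3}} g(z) = - \frac{27 i e^{\frac{20 \omega}{3}}}{22420}
  Res_{z = 13 i} g(z) = \frac{9 i e^{13 \omega}}{14573}
  F(ω) = 2πi·ΣRes = \frac{9 \pi \left(39 e^{\frac{20 \omega}{3}} - 20 e^{13 \omega}\right)}{145730}

Both cases combine into a single formula in |ω|:

F(ω) = - \frac{18 \pi e^{- 13 \left|{\omega}\right|}}{14573} + \frac{27 \pi e^{- \frac{20 \left|{\omega}\right|}{3}}}{11210}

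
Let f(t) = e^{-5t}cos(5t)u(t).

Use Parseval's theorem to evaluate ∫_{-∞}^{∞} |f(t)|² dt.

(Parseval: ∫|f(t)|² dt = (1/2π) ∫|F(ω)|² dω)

∫|f(t)|² dt = \frac{3}{40}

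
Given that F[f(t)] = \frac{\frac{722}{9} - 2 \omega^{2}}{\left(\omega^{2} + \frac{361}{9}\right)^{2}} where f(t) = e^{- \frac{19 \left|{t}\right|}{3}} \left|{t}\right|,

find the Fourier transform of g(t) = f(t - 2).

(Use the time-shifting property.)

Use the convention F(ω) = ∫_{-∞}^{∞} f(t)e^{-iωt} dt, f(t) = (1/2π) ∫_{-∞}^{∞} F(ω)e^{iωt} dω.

F[g](ω) = \frac{18 \left(361 - 9 \omega^{2}\right) e^{- 2 i \omega}}{\left(9 \omega^{2} + 361\right)^{2}}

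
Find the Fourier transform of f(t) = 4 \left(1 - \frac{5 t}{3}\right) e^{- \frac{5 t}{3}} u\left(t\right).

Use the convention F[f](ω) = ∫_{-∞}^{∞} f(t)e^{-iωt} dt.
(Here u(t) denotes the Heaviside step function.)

F(ω) = \frac{36 i \omega}{- 9 \omega^{2} + 30 i \omega + 25}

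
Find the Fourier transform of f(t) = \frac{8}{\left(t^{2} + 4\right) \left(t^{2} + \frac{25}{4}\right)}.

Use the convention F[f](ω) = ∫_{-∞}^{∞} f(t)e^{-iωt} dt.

F(ω) = \frac{16 \pi e^{- 2 \left|{\omega}\right|}}{9} - \frac{64 \pi e^{- \frac{5 \left|{\omega}\right|}{2}}}{45}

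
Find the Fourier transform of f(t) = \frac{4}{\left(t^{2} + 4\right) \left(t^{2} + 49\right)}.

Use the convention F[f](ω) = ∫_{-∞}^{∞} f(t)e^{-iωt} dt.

F(ω) = \frac{2 \pi \left(7 e^{5 \left|{\omega}\right|} - 2\right) e^{- 7 \left|{\omega}\right|}}{315}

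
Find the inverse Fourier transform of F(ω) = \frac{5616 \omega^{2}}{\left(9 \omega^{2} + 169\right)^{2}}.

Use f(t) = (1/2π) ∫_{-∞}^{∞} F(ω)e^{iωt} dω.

f(t) = 4 \left(1 - \frac{13 \left|{t}\right|}{3}\right) e^{- \frac{13 \left|{t}\right|}{3}}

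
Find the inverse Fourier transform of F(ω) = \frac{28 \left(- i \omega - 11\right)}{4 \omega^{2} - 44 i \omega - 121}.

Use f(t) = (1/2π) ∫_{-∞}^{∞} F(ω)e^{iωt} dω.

f(t) = 7 \left(\frac{11 t}{2} + 1\right) e^{- \frac{11 t}{2}} u\left(t\right)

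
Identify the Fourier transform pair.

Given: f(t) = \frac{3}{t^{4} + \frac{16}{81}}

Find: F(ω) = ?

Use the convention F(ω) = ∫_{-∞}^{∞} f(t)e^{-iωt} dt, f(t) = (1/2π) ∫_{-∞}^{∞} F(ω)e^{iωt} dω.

F(ω) = \frac{81 \pi e^{- \frac{\sqrt{2} \left|{\omega}\right|}{3}} \sin{\left(\frac{\sqrt{2} \left|{\omega}\right|}{3} + \frac{\pi}{4} \right)}}{8}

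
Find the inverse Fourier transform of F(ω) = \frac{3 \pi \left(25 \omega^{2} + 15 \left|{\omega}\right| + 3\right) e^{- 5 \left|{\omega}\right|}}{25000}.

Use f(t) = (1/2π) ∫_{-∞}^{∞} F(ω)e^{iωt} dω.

f(t) = \frac{3}{\left(t^{2} + 25\right)^{3}}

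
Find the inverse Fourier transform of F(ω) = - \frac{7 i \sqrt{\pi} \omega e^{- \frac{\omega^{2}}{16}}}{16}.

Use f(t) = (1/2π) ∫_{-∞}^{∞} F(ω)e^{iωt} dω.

f(t) = 7 t e^{- 4 t^{2}}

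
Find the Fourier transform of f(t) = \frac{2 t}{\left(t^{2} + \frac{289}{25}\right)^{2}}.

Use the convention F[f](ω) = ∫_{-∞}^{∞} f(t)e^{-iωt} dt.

F(ω) = - \frac{5 i \pi \omega e^{- \frac{17 \left|{\omega}\right|}{5}}}{17}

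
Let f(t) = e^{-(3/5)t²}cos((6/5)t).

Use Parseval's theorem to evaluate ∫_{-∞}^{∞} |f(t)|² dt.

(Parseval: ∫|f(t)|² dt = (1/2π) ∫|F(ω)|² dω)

∫|f(t)|² dt = \frac{\sqrt{30} \sqrt{\pi} \left(1 + e^{\frac{6}{5}}\right)}{12 e^{\frac{6}{5}}}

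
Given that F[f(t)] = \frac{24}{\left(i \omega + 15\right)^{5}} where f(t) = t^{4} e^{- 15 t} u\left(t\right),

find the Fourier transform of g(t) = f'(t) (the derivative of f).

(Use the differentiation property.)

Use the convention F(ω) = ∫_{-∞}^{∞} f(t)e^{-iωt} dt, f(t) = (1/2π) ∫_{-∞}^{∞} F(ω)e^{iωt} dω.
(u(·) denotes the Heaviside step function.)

F[g](ω) = \frac{24 i \omega}{\left(i \omega + 15\right)^{5}}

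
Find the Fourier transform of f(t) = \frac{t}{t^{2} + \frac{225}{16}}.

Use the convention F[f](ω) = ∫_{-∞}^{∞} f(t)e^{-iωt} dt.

F(ω) = - i \pi e^{- \frac{15 \left|{\omega}\right|}{4}} \operatorname{sign}{\left(\omega \right)}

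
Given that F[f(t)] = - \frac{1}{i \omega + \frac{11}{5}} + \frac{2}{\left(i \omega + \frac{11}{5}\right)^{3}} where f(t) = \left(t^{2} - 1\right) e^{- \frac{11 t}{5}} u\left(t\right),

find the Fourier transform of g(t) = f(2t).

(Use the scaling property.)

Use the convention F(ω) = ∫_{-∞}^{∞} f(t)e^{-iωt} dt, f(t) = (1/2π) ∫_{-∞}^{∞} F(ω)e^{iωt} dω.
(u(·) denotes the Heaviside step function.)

F[g](ω) = \frac{5 \left(1000 i \omega - \left(5 i \omega + 22\right)^{3} + 4400\right)}{\left(5 i \omega + 22\right)^{4}}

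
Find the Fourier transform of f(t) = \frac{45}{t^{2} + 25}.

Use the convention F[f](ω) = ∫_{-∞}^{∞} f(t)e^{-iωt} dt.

F(ω) = 9 \pi e^{- 5 \left|{\omega}\right|}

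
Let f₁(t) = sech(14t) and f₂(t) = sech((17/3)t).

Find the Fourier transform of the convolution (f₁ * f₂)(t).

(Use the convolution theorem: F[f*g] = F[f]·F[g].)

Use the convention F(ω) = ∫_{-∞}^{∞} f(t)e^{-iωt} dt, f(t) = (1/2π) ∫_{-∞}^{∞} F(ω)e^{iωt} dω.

F[f₁*f₂](ω) = \frac{3 \pi^{2}}{238 \cosh{\left(\frac{\pi \omega}{28} \right)} \cosh{\left(\frac{3 \pi \omega}{34} \right)}}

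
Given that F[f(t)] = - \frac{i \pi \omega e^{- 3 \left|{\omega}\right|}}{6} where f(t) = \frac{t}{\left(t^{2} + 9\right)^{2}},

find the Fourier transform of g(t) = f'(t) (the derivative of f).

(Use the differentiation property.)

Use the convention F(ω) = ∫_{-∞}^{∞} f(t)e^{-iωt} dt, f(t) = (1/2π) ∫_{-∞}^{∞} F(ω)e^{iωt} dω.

F[g](ω) = \frac{\pi \omega^{2} e^{- 3 \left|{\omega}\right|}}{6}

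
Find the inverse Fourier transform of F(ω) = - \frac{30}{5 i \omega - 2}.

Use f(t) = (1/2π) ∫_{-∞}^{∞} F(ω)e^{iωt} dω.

f(t) = 6 e^{\frac{2 t}{5}} u\left(- t\right)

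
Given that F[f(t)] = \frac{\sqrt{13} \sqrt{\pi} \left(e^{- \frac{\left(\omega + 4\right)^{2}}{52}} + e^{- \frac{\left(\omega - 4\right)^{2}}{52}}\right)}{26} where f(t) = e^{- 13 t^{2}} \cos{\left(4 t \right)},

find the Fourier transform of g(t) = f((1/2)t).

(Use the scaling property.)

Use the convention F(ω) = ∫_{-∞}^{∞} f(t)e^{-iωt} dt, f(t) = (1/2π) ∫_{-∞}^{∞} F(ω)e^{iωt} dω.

F[g](ω) = \frac{\sqrt{13} \sqrt{\pi} \left(e^{\frac{8 \omega}{13}} + 1\right) e^{- \frac{\omega^{2}}{13} - \frac{4 \omega}{13} - \frac{4}{13}}}{13}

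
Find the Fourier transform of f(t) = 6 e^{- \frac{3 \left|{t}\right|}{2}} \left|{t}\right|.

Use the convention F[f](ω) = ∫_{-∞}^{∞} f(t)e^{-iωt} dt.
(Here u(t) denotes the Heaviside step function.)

F(ω) = \frac{48 \left(9 - 4 \omega^{2}\right)}{\left(4 \omega^{2} + 9\right)^{2}}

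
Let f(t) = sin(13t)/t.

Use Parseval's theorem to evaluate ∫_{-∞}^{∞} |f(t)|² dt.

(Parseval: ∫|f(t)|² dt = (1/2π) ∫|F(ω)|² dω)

∫|f(t)|² dt = 13 \pi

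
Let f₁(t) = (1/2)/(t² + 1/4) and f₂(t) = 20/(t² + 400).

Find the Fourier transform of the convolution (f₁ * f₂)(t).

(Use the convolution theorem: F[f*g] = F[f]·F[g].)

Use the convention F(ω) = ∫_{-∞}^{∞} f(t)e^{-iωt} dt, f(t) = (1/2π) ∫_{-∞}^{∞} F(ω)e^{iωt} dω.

F[f₁*f₂](ω) = \pi^{2} e^{- \frac{41 \left|{\omega}\right|}{2}}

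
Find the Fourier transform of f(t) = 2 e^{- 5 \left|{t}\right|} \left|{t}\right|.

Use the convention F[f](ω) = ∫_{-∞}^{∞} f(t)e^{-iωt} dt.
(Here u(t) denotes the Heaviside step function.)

F(ω) = \frac{4 \left(25 - \omega^{2}\right)}{\left(\omega^{2} + 25\right)^{2}}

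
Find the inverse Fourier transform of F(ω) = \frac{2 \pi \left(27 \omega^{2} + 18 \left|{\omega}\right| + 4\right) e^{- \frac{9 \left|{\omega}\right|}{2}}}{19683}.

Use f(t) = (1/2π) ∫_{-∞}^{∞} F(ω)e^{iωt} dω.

f(t) = \frac{2}{\left(t^{2} + \frac{81}{4}\right)^{3}}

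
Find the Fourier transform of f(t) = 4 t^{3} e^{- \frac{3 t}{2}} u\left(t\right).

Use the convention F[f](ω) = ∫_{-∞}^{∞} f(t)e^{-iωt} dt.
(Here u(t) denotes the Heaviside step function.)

F(ω) = \frac{384}{\left(2 i \omega + 3\right)^{4}}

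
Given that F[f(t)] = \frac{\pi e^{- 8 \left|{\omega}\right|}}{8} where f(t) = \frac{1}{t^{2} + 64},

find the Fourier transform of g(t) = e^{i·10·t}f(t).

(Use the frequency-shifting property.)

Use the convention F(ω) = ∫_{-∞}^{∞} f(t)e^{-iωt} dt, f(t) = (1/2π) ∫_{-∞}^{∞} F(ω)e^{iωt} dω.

F[g](ω) = \frac{\pi e^{- 8 \left|{\omega - 10}\right|}}{8}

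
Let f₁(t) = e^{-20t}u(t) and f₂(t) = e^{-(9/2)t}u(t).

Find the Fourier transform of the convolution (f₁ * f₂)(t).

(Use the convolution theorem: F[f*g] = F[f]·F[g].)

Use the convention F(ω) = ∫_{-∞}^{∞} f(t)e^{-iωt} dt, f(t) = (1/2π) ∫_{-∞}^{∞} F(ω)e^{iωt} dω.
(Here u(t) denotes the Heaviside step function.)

F[f₁*f₂](ω) = \frac{2}{\left(i \omega + 20\right) \left(2 i \omega + 9\right)}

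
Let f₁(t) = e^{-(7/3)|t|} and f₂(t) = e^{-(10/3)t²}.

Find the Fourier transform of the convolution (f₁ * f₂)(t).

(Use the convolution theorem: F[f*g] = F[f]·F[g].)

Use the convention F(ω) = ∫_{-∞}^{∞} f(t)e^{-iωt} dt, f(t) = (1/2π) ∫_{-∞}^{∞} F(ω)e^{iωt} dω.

F[f₁*f₂](ω) = \frac{21 \sqrt{30} \sqrt{\pi} e^{- \frac{3 \omega^{2}}{40}}}{5 \left(9 \omega^{2} + 49\right)}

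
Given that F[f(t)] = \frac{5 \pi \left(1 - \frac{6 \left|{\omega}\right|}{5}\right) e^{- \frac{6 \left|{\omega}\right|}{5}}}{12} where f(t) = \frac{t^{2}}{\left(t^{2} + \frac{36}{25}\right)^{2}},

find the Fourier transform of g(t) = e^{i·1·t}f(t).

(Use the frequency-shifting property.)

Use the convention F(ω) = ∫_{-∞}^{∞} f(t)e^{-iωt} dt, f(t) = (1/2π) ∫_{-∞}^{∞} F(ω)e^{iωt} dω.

F[g](ω) = \frac{\pi \left(5 - 6 \left|{\omega - 1}\right|\right) e^{- \frac{6 \left|{\omega - 1}\right|}{5}}}{12}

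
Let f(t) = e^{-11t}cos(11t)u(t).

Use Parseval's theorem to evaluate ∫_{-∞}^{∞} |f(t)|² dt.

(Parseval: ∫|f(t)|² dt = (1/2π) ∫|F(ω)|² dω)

∫|f(t)|² dt = \frac{3}{88}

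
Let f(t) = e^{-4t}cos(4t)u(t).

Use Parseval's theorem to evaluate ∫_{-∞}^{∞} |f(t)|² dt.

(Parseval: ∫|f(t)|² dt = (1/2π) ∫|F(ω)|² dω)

∫|f(t)|² dt = \frac{3}{32}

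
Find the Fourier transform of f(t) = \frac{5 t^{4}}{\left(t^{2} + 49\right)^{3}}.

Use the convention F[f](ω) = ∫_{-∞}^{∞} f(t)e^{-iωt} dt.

F(ω) = \frac{5 \pi \left(49 \omega^{2} - 35 \left|{\omega}\right| + 3\right) e^{- 7 \left|{\omega}\right|}}{56}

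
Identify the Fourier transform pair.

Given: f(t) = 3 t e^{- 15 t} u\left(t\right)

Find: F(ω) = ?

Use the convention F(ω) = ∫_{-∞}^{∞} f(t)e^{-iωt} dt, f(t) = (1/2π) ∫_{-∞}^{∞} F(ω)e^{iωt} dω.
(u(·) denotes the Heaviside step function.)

F(ω) = \frac{3}{\left(i \omega + 15\right)^{2}}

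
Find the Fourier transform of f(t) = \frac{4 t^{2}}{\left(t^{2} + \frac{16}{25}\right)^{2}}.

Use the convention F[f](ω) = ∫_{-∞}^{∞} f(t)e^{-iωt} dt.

F(ω) = \frac{\pi \left(5 - 4 \left|{\omega}\right|\right) e^{- \frac{4 \left|{\omega}\right|}{5}}}{2}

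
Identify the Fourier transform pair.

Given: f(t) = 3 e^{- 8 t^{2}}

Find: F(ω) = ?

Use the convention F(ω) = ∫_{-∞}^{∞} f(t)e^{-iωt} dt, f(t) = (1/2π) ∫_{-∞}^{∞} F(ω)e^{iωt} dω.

F(ω) = \frac{3 \sqrt{2} \sqrt{\pi} e^{- \frac{\omega^{2}}{32}}}{4}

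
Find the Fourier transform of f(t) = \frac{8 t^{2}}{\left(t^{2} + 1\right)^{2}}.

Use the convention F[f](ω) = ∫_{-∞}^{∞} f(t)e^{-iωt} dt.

F(ω) = 4 \pi \left(1 - \left|{\omega}\right|\right) e^{- \left|{\omega}\right|}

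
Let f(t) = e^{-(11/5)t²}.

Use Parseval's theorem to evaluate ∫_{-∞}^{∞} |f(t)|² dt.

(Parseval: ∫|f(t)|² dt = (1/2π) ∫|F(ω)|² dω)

∫|f(t)|² dt = \frac{\sqrt{110} \sqrt{\pi}}{22}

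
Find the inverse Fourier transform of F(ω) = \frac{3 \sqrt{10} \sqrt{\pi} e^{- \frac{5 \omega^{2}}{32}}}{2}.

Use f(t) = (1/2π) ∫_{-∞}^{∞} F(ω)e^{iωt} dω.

f(t) = 6 e^{- \frac{8 t^{2}}{5}}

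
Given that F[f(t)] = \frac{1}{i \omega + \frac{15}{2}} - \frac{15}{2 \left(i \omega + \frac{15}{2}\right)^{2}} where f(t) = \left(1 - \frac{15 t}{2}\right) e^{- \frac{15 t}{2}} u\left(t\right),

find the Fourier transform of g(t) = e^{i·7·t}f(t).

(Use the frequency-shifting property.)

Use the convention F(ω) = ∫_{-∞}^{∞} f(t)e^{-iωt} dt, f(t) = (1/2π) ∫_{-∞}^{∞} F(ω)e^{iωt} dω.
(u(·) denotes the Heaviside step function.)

F[g](ω) = \frac{4 i \left(7 - \omega\right)}{4 \omega^{2} - 4 \omega \left(14 + 15 i\right) - 29 + 420 i}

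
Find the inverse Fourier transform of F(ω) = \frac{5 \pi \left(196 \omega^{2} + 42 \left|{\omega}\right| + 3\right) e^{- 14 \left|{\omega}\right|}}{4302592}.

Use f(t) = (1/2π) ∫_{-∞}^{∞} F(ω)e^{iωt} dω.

f(t) = \frac{5}{\left(t^{2} + 196\right)^{3}}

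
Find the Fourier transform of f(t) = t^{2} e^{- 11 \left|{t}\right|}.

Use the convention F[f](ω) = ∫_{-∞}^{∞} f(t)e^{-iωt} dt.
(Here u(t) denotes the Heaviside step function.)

F(ω) = \frac{44 \left(121 - 3 \omega^{2}\right)}{\left(\omega^{2} + 121\right)^{3}}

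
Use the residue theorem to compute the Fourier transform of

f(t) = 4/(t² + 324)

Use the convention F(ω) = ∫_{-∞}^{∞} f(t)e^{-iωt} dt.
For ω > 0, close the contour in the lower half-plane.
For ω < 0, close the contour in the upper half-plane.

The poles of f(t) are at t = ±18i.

Let g(z) = f(z)e^{-iωz}; for large |z| the factor e^{-iωz} decays in the lower half-plane when ω > 0 and in the upper half-plane when ω < 0.

Case ω > 0 (lower half-plane, clockwise contour ⇒ F(ω) = -2πi·ΣRes):
  Res_{z = - 18 i} g(z) = \frac{i e^{- 18 \omega}}{9}
  F(ω) = -2πi·ΣRes = \frac{2 \pi e^{- 18 \omega}}{9}

Case ω < 0 (upper half-plane, counterclockwise contour ⇒ F(ω) = +2πi·ΣRes):
  Res_{z = 18 i} g(z) = - \frac{i e^{18 \omega}}{9}
  F(ω) = 2πi·ΣRes = \frac{2 \pi e^{18 \omega}}{9}

Both cases combine into a single formula in |ω|:

F(ω) = \frac{2 \pi e^{- 18 \left|{\omega}\right|}}{9}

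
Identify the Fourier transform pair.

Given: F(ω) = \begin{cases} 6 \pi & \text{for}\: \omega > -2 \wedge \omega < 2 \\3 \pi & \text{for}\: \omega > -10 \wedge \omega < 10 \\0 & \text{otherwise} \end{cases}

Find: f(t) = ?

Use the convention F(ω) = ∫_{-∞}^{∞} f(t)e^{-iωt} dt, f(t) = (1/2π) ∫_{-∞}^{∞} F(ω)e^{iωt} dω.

f(t) = \frac{6 \sin{\left(6 t \right)} \cos{\left(4 t \right)}}{t}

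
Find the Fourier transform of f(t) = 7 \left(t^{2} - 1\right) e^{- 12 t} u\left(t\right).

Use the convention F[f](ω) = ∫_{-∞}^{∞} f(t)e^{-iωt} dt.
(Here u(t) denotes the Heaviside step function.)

F(ω) = \frac{7 \left(2 i \omega - \left(i \omega + 12\right)^{3} + 24\right)}{\left(i \omega + 12\right)^{4}}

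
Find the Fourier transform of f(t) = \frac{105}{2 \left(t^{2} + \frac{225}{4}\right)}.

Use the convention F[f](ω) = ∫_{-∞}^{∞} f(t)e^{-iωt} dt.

F(ω) = 7 \pi e^{- \frac{15 \left|{\omega}\right|}{2}}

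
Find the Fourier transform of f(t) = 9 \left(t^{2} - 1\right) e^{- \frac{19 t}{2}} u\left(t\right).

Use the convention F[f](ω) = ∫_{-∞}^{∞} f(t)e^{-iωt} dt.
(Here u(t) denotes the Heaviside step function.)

F(ω) = \frac{18 \left(16 i \omega - \left(2 i \omega + 19\right)^{3} + 152\right)}{\left(2 i \omega + 19\right)^{4}}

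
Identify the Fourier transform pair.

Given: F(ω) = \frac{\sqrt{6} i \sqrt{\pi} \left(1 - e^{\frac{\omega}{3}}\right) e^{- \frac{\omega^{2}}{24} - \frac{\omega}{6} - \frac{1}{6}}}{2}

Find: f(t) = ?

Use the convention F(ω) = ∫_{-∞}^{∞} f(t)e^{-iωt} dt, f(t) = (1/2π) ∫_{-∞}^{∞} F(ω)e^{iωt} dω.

f(t) = 6 e^{- 6 t^{2}} \sin{\left(2 t \right)}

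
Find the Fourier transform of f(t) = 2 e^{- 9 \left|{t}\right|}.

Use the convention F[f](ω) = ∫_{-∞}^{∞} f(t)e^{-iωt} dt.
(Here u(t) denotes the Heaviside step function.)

F(ω) = \frac{36}{\omega^{2} + 81}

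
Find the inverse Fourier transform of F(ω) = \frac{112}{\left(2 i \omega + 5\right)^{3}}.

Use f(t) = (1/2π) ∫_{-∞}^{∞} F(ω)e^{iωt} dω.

f(t) = 7 t^{2} e^{- \frac{5 t}{2}} u\left(t\right)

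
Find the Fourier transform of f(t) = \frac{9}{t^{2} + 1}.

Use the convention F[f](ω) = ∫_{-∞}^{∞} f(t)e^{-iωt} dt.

F(ω) = 9 \pi e^{- \left|{\omega}\right|}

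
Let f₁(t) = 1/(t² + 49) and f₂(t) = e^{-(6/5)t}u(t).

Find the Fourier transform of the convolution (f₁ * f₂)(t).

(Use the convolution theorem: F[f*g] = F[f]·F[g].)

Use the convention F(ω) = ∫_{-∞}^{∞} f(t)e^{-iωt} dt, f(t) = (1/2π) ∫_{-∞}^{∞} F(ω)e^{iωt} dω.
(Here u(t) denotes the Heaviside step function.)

F[f₁*f₂](ω) = \frac{5 \pi e^{- 7 \left|{\omega}\right|}}{7 \left(5 i \omega + 6\right)}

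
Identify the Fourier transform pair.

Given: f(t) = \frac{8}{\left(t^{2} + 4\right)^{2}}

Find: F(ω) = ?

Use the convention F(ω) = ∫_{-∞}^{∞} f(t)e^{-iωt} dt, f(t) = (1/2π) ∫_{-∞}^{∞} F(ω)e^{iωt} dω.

F(ω) = \frac{\pi \left(2 \left|{\omega}\right| + 1\right) e^{- 2 \left|{\omega}\right|}}{2}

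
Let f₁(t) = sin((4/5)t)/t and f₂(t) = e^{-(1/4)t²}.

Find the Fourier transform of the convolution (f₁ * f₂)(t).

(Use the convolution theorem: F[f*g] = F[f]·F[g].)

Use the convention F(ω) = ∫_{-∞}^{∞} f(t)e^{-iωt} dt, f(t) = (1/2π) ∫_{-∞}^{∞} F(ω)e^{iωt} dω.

F[f₁*f₂](ω) = \begin{cases} 2 \pi^{\frac{3}{2}} e^{- \omega^{2}} & \text{for}\: \omega > - \frac{4}{5} \wedge \omega < \frac{4}{5} \\0 & \text{otherwise} \end{cases}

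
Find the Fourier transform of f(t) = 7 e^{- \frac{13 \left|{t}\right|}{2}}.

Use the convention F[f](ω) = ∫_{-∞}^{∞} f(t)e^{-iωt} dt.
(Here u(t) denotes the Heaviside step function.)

F(ω) = \frac{364}{4 \omega^{2} + 169}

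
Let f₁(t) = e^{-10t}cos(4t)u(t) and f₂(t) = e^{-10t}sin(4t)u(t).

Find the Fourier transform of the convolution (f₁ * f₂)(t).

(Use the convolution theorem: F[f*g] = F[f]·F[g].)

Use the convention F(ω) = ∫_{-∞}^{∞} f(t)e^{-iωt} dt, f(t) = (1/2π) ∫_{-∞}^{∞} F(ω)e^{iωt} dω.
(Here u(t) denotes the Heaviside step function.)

F[f₁*f₂](ω) = \frac{4 \left(i \omega + 10\right)}{\left(\left(i \omega + 10\right)^{2} + 16\right)^{2}}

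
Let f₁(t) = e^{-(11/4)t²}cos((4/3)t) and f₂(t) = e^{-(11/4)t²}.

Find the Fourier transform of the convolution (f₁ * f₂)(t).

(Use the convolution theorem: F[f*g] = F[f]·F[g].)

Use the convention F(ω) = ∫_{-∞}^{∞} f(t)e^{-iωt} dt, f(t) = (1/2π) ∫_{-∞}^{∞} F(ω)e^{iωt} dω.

F[f₁*f₂](ω) = \frac{2 \pi \left(e^{\frac{16 \omega}{33}} + 1\right) e^{- \frac{2 \omega^{2}}{11} - \frac{8 \omega}{33} - \frac{16}{99}}}{11}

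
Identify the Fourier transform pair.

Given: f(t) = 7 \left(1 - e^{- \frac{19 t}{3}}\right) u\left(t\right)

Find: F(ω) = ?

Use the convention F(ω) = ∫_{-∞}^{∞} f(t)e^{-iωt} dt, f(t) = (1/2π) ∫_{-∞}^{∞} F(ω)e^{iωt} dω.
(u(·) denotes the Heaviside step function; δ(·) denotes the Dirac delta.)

F(ω) = 7 \pi \delta\left(\omega\right) - \frac{133 i}{3 \omega \left(i \omega + \frac{19}{3}\right)}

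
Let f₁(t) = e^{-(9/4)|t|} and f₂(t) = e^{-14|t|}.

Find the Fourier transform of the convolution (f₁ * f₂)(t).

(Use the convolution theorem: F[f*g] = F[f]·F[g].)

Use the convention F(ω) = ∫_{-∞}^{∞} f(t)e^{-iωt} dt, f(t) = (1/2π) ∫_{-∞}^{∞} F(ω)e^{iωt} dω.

F[f₁*f₂](ω) = \frac{2016}{\left(\omega^{2} + 196\right) \left(16 \omega^{2} + 81\right)}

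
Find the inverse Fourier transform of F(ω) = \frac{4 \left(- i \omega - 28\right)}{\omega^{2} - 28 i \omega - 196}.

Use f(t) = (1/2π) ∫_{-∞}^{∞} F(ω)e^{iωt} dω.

f(t) = 4 \left(14 t + 1\right) e^{- 14 t} u\left(t\right)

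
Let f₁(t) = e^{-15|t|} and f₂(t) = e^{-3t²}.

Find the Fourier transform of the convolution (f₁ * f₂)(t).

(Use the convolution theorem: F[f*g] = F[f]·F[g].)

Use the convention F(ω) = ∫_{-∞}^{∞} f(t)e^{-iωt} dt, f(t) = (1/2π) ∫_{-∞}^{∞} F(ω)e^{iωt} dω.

F[f₁*f₂](ω) = \frac{10 \sqrt{3} \sqrt{\pi} e^{- \frac{\omega^{2}}{12}}}{\omega^{2} + 225}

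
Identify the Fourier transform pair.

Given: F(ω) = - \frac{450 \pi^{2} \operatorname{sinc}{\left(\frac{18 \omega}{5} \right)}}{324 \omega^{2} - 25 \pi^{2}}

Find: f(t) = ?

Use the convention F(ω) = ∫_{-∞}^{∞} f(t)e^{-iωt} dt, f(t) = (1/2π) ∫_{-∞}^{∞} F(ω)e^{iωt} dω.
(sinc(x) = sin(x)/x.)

f(t) = 5 \left(\begin{cases} \cos^{2}{\left(\frac{5 \pi t}{36} \right)} & \text{for}\: \left|{t}\right| < \frac{18}{5} \\0 & \text{otherwise} \end{cases}\right)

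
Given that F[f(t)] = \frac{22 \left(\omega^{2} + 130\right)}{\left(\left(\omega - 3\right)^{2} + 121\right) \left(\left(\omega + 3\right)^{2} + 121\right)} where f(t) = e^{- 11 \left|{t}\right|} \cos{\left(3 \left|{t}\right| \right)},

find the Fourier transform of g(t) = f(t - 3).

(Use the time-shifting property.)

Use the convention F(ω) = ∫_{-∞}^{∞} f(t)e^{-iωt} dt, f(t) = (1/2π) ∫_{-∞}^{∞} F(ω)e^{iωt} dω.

F[g](ω) = \frac{22 \left(\omega^{2} + 130\right) e^{- 3 i \omega}}{\omega^{4} + 224 \omega^{2} + 16900}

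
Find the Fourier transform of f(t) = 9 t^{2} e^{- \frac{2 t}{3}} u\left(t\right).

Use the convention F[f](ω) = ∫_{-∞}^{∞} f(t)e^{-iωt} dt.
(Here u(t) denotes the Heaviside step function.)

F(ω) = \frac{486}{\left(3 i \omega + 2\right)^{3}}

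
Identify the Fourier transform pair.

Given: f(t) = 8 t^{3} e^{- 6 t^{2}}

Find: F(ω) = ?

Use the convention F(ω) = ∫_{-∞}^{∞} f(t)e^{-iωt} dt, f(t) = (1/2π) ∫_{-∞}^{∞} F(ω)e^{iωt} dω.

F(ω) = \frac{\sqrt{6} i \sqrt{\pi} \omega \left(\omega^{2} - 36\right) e^{- \frac{\omega^{2}}{24}}}{1296}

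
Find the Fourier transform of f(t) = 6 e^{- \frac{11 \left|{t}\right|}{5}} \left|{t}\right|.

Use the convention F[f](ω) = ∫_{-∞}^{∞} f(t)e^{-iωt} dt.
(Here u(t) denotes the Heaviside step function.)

F(ω) = \frac{300 \left(121 - 25 \omega^{2}\right)}{\left(25 \omega^{2} + 121\right)^{2}}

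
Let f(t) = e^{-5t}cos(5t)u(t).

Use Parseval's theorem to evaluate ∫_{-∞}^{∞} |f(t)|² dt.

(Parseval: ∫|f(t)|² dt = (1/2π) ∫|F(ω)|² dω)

∫|f(t)|² dt = \frac{3}{40}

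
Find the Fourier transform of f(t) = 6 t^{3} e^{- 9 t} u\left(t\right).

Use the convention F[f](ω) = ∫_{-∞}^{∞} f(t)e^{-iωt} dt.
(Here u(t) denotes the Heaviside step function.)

F(ω) = \frac{36}{\left(i \omega + 9\right)^{4}}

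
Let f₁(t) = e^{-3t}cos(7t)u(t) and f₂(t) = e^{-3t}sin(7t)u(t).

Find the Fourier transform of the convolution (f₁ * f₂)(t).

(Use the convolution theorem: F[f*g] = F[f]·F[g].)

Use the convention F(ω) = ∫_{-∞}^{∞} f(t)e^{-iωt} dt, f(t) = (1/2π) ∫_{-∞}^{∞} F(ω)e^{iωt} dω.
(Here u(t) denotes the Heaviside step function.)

F[f₁*f₂](ω) = \frac{7 \left(i \omega + 3\right)}{\left(\left(i \omega + 3\right)^{2} + 49\right)^{2}}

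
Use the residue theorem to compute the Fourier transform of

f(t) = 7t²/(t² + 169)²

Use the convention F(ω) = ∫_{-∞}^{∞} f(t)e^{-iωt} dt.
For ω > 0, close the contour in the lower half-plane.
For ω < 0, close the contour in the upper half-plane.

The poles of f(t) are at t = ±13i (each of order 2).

Let g(z) = f(z)e^{-iωz}; for large |z| the factor e^{-iωz} decays in the lower half-plane when ω > 0 and in the upper half-plane when ω < 0.

Case ω > 0 (lower half-plane, clockwise contour ⇒ F(ω) = -2πi·ΣRes):
  Res_{z = - 13 i} g(z) = \frac{7 i \left(1 - 13 \omega\right) e^{- 13 \omega}}{52} (pole of order 2)
  F(ω) = -2πi·ΣRes = \frac{7 \pi \left(1 - 13 \omega\right) e^{- 13 \omega}}{26}

Case ω < 0 (upper half-plane, counterclockwise contour ⇒ F(ω) = +2πi·ΣRes):
  Res_{z = 13 i} g(z) = \frac{7 i \left(- 13 \omega - 1\right) e^{13 \omega}}{52} (pole of order 2)
  F(ω) = 2πi·ΣRes = \frac{7 \pi \left(13 \omega + 1\right) e^{13 \omega}}{26}

Both cases combine into a single formula in |ω|:

F(ω) = \frac{7 \pi \left(1 - 13 \left|{\omega}\right|\right) e^{- 13 \left|{\omega}\right|}}{26}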